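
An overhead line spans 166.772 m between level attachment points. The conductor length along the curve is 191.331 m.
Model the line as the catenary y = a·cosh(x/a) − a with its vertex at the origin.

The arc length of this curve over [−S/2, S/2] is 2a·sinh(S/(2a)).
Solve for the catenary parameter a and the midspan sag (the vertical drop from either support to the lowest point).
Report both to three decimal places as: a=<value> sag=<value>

seed: a₀ = √(S³/(24(L−S))) = √(166.772³/(24·24.559)) = 88.710238
iter 1: u=0.939982  f(a)=+1.108e+00  f'(a)=-6.042e-01  a ← 88.710238 − (+1.108e+00/-6.042e-01) = 90.544258
iter 2: u=0.920942  f(a)=+3.530e-02  f'(a)=-5.662e-01  a ← 90.544258 − (+3.530e-02/-5.662e-01) = 90.606592
iter 3: u=0.920308  f(a)=+3.842e-05  f'(a)=-5.650e-01  a ← 90.606592 − (+3.842e-05/-5.650e-01) = 90.606660
iter 4: u=0.920308  f(a)=+4.562e-11  f'(a)=-5.650e-01  a ← 90.606660 − (+4.562e-11/-5.650e-01) = 90.606660
converged: |Δa| < 1e-12 after 4 iterations
sag = a·(cosh(S/(2a)) − 1) = 90.606660·(cosh(0.920308) − 1) = 41.156213
T_max/T_min = cosh(S/(2a)) = 1.454229

a=90.607 sag=41.156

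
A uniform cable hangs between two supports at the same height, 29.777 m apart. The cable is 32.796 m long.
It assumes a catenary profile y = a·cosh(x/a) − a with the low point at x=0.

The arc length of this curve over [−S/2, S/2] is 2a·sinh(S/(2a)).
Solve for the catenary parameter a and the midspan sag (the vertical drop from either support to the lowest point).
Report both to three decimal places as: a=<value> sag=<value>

a=19.373 sag=6.008

seed: a₀ = √(S³/(24(L−S))) = √(29.777³/(24·3.019)) = 19.089046
iter 1: u=0.779950  f(a)=+9.317e-02  f'(a)=-3.360e-01  a ← 19.089046 − (+9.317e-02/-3.360e-01) = 19.366354
iter 2: u=0.768782  f(a)=+2.069e-03  f'(a)=-3.212e-01  a ← 19.366354 − (+2.069e-03/-3.212e-01) = 19.372796
iter 3: u=0.768526  f(a)=+1.072e-06  f'(a)=-3.209e-01  a ← 19.372796 − (+1.072e-06/-3.209e-01) = 19.372799
iter 4: u=0.768526  f(a)=+2.913e-13  f'(a)=-3.209e-01  a ← 19.372799 − (+2.913e-13/-3.209e-01) = 19.372799
converged: |Δa| < 1e-12 after 4 iterations
sag = a·(cosh(S/(2a)) − 1) = 19.372799·(cosh(0.768526) − 1) = 6.008291
T_max/T_min = cosh(S/(2a)) = 1.310141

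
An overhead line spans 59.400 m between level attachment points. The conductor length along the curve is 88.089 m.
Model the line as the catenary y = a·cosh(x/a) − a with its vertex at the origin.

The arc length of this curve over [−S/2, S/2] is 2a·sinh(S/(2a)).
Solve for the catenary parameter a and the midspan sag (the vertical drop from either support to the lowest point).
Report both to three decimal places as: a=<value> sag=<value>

a=18.592 sag=29.216

seed: a₀ = √(S³/(24(L−S))) = √(59.400³/(24·28.689)) = 17.446822
iter 1: u=1.702316  f(a)=+4.456e+00  f'(a)=-4.346e+00  a ← 17.446822 − (+4.456e+00/-4.346e+00) = 18.472053
iter 2: u=1.607834  f(a)=+4.229e-01  f'(a)=-3.557e+00  a ← 18.472053 − (+4.229e-01/-3.557e+00) = 18.590964
iter 3: u=1.597550  f(a)=+4.693e-03  f'(a)=-3.478e+00  a ← 18.590964 − (+4.693e-03/-3.478e+00) = 18.592313
iter 4: u=1.597434  f(a)=+5.921e-07  f'(a)=-3.477e+00  a ← 18.592313 − (+5.921e-07/-3.477e+00) = 18.592314
iter 5: u=1.597434  f(a)=+1.421e-14  f'(a)=-3.477e+00  a ← 18.592314 − (+1.421e-14/-3.477e+00) = 18.592314
converged: |Δa| < 1e-12 after 5 iterations
sag = a·(cosh(S/(2a)) − 1) = 18.592314·(cosh(1.597434) − 1) = 29.215553
T_max/T_min = cosh(S/(2a)) = 2.571378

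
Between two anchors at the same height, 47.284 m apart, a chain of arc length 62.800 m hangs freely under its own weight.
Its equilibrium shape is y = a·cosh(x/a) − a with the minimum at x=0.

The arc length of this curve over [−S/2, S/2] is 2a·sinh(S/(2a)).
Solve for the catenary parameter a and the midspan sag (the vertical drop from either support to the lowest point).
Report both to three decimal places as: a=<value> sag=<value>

seed: a₀ = √(S³/(24(L−S))) = √(47.284³/(24·15.516)) = 16.849065
iter 1: u=1.403164  f(a)=+1.601e+00  f'(a)=-2.231e+00  a ← 16.849065 − (+1.601e+00/-2.231e+00) = 17.566755
iter 2: u=1.345838  f(a)=+1.080e-01  f'(a)=-1.939e+00  a ← 17.566755 − (+1.080e-01/-1.939e+00) = 17.622438
iter 3: u=1.341585  f(a)=+5.697e-04  f'(a)=-1.919e+00  a ← 17.622438 − (+5.697e-04/-1.919e+00) = 17.622735
iter 4: u=1.341563  f(a)=+1.604e-08  f'(a)=-1.919e+00  a ← 17.622735 − (+1.604e-08/-1.919e+00) = 17.622735
iter 5: u=1.341563  f(a)=-7.105e-15  f'(a)=-1.919e+00  a ← 17.622735 − (-7.105e-15/-1.919e+00) = 17.622735
converged: |Δa| < 1e-12 after 5 iterations
sag = a·(cosh(S/(2a)) − 1) = 17.622735·(cosh(1.341563) − 1) = 18.384498
T_max/T_min = cosh(S/(2a)) = 2.043226

a=17.623 sag=18.384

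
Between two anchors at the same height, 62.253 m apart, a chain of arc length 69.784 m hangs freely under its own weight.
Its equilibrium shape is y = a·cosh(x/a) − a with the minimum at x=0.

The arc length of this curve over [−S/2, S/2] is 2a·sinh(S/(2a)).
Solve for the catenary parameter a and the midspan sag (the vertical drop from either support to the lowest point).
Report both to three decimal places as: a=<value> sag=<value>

a=37.180 sag=13.808

seed: a₀ = √(S³/(24(L−S))) = √(62.253³/(24·7.531)) = 36.534947
iter 1: u=0.851965  f(a)=+2.781e-01  f'(a)=-4.430e-01  a ← 36.534947 − (+2.781e-01/-4.430e-01) = 37.162724
iter 2: u=0.837573  f(a)=+7.330e-03  f'(a)=-4.199e-01  a ← 37.162724 − (+7.330e-03/-4.199e-01) = 37.180180
iter 3: u=0.837180  f(a)=+5.397e-06  f'(a)=-4.193e-01  a ← 37.180180 − (+5.397e-06/-4.193e-01) = 37.180192
iter 4: u=0.837180  f(a)=+2.927e-12  f'(a)=-4.193e-01  a ← 37.180192 − (+2.927e-12/-4.193e-01) = 37.180192
converged: |Δa| < 1e-12 after 4 iterations
sag = a·(cosh(S/(2a)) − 1) = 37.180192·(cosh(0.837180) − 1) = 13.808222
T_max/T_min = cosh(S/(2a)) = 1.371387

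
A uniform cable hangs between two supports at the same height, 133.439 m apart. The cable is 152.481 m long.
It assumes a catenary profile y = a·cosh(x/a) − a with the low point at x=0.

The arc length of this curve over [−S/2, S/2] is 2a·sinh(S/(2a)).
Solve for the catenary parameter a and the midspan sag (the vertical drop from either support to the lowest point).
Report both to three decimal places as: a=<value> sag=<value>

seed: a₀ = √(S³/(24(L−S))) = √(133.439³/(24·19.042)) = 72.104483
iter 1: u=0.925317  f(a)=+8.320e-01  f'(a)=-5.748e-01  a ← 72.104483 − (+8.320e-01/-5.748e-01) = 73.551956
iter 2: u=0.907107  f(a)=+2.571e-02  f'(a)=-5.398e-01  a ← 73.551956 − (+2.571e-02/-5.398e-01) = 73.599595
iter 3: u=0.906520  f(a)=+2.630e-05  f'(a)=-5.387e-01  a ← 73.599595 − (+2.630e-05/-5.387e-01) = 73.599644
iter 4: u=0.906519  f(a)=+2.757e-11  f'(a)=-5.387e-01  a ← 73.599644 − (+2.757e-11/-5.387e-01) = 73.599644
converged: |Δa| < 1e-12 after 4 iterations
sag = a·(cosh(S/(2a)) − 1) = 73.599644·(cosh(0.906519) − 1) = 32.369792
T_max/T_min = cosh(S/(2a)) = 1.439809

a=73.600 sag=32.370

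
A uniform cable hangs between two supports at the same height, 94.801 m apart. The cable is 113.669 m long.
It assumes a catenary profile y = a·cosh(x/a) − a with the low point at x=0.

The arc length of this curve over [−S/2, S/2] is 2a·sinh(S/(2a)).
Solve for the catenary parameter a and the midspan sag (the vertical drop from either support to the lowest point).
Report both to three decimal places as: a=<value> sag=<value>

seed: a₀ = √(S³/(24(L−S))) = √(94.801³/(24·18.868)) = 43.376132
iter 1: u=1.092778  f(a)=+1.159e+00  f'(a)=-9.784e-01  a ← 43.376132 − (+1.159e+00/-9.784e-01) = 44.560877
iter 2: u=1.063725  f(a)=+4.919e-02  f'(a)=-8.970e-01  a ← 44.560877 − (+4.919e-02/-8.970e-01) = 44.615716
iter 3: u=1.062417  f(a)=+9.726e-05  f'(a)=-8.934e-01  a ← 44.615716 − (+9.726e-05/-8.934e-01) = 44.615825
iter 4: u=1.062415  f(a)=+3.820e-10  f'(a)=-8.934e-01  a ← 44.615825 − (+3.820e-10/-8.934e-01) = 44.615825
iter 5: u=1.062415  f(a)=+2.842e-14  f'(a)=-8.934e-01  a ← 44.615825 − (+2.842e-14/-8.934e-01) = 44.615825
converged: |Δa| < 1e-12 after 5 iterations
sag = a·(cosh(S/(2a)) − 1) = 44.615825·(cosh(1.062415) − 1) = 27.638810
T_max/T_min = cosh(S/(2a)) = 1.619484

a=44.616 sag=27.639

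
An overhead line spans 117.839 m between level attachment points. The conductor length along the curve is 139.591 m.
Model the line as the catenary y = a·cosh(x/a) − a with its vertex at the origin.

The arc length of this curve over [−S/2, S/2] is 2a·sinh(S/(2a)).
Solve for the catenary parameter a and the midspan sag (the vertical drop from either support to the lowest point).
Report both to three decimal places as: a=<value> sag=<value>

a=57.474 sag=32.940

seed: a₀ = √(S³/(24(L−S))) = √(117.839³/(24·21.752)) = 55.985860
iter 1: u=1.052400  f(a)=+1.237e+00  f'(a)=-8.666e-01  a ← 55.985860 − (+1.237e+00/-8.666e-01) = 57.413090
iter 2: u=1.026238  f(a)=+4.887e-02  f'(a)=-7.993e-01  a ← 57.413090 − (+4.887e-02/-7.993e-01) = 57.474234
iter 3: u=1.025146  f(a)=+8.327e-05  f'(a)=-7.966e-01  a ← 57.474234 − (+8.327e-05/-7.966e-01) = 57.474339
iter 4: u=1.025144  f(a)=+2.427e-10  f'(a)=-7.966e-01  a ← 57.474339 − (+2.427e-10/-7.966e-01) = 57.474339
iter 5: u=1.025144  f(a)=-2.842e-14  f'(a)=-7.966e-01  a ← 57.474339 − (-2.842e-14/-7.966e-01) = 57.474339
converged: |Δa| < 1e-12 after 5 iterations
sag = a·(cosh(S/(2a)) − 1) = 57.474339·(cosh(1.025144) − 1) = 32.939772
T_max/T_min = cosh(S/(2a)) = 1.573121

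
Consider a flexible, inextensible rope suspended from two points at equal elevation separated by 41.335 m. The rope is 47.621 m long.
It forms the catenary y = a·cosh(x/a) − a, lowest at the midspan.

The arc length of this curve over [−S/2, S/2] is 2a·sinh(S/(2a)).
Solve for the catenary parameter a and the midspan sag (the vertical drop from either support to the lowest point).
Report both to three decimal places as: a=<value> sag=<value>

a=22.114 sag=10.382

seed: a₀ = √(S³/(24(L−S))) = √(41.335³/(24·6.286)) = 21.636355
iter 1: u=0.955221  f(a)=+2.931e-01  f'(a)=-6.358e-01  a ← 21.636355 − (+2.931e-01/-6.358e-01) = 22.097312
iter 2: u=0.935295  f(a)=+9.628e-03  f'(a)=-5.947e-01  a ← 22.097312 − (+9.628e-03/-5.947e-01) = 22.113502
iter 3: u=0.934610  f(a)=+1.117e-05  f'(a)=-5.933e-01  a ← 22.113502 − (+1.117e-05/-5.933e-01) = 22.113521
iter 4: u=0.934609  f(a)=+1.508e-11  f'(a)=-5.933e-01  a ← 22.113521 − (+1.508e-11/-5.933e-01) = 22.113521
iter 5: u=0.934609  f(a)=+0.000e+00  f'(a)=-5.933e-01  a ← 22.113521 − (+0.000e+00/-5.933e-01) = 22.113521
converged: |Δa| < 1e-12 after 5 iterations
sag = a·(cosh(S/(2a)) − 1) = 22.113521·(cosh(0.934609) − 1) = 10.381828
T_max/T_min = cosh(S/(2a)) = 1.469479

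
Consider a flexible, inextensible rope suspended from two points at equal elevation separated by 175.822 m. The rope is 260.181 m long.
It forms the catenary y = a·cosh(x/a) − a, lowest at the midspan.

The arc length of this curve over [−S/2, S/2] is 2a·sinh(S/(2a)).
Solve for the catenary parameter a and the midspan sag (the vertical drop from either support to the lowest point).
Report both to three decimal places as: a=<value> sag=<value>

a=55.194 sag=86.121

seed: a₀ = √(S³/(24(L−S))) = √(175.822³/(24·84.359)) = 51.812970
iter 1: u=1.696699  f(a)=+1.301e+01  f'(a)=-4.295e+00  a ← 51.812970 − (+1.301e+01/-4.295e+00) = 54.841569
iter 2: u=1.602999  f(a)=+1.228e+00  f'(a)=-3.520e+00  a ← 54.841569 − (+1.228e+00/-3.520e+00) = 55.190430
iter 3: u=1.592867  f(a)=+1.346e-02  f'(a)=-3.443e+00  a ← 55.190430 − (+1.346e-02/-3.443e+00) = 55.194338
iter 4: u=1.592754  f(a)=+1.655e-06  f'(a)=-3.442e+00  a ← 55.194338 − (+1.655e-06/-3.442e+00) = 55.194338
iter 5: u=1.592754  f(a)=-5.684e-14  f'(a)=-3.442e+00  a ← 55.194338 − (-5.684e-14/-3.442e+00) = 55.194338
converged: |Δa| < 1e-12 after 5 iterations
sag = a·(cosh(S/(2a)) − 1) = 55.194338·(cosh(1.592754) − 1) = 86.120746
T_max/T_min = cosh(S/(2a)) = 2.560318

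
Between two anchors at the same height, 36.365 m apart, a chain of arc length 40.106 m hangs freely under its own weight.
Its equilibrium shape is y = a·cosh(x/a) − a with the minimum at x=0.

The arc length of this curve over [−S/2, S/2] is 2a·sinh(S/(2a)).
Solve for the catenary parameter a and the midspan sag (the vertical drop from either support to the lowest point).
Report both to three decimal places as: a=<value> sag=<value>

a=23.492 sag=7.395

seed: a₀ = √(S³/(24(L−S))) = √(36.365³/(24·3.741)) = 23.143333
iter 1: u=0.785647  f(a)=+1.172e-01  f'(a)=-3.437e-01  a ← 23.143333 − (+1.172e-01/-3.437e-01) = 23.484241
iter 2: u=0.774243  f(a)=+2.639e-03  f'(a)=-3.284e-01  a ← 23.484241 − (+2.639e-03/-3.284e-01) = 23.492279
iter 3: u=0.773978  f(a)=+1.407e-06  f'(a)=-3.280e-01  a ← 23.492279 − (+1.407e-06/-3.280e-01) = 23.492283
iter 4: u=0.773978  f(a)=+3.979e-13  f'(a)=-3.280e-01  a ← 23.492283 − (+3.979e-13/-3.280e-01) = 23.492283
converged: |Δa| < 1e-12 after 4 iterations
sag = a·(cosh(S/(2a)) − 1) = 23.492283·(cosh(0.773978) − 1) = 7.394772
T_max/T_min = cosh(S/(2a)) = 1.314775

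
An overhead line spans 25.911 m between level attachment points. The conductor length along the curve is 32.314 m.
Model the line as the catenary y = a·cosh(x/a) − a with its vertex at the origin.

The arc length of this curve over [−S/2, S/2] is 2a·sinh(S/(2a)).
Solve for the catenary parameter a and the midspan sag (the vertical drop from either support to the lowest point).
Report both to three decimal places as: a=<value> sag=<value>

a=11.014 sag=8.540

seed: a₀ = √(S³/(24(L−S))) = √(25.911³/(24·6.403)) = 10.639688
iter 1: u=1.217658  f(a)=+4.918e-01  f'(a)=-1.392e+00  a ← 10.639688 − (+4.918e-01/-1.392e+00) = 10.993042
iter 2: u=1.178518  f(a)=+2.556e-02  f'(a)=-1.251e+00  a ← 10.993042 − (+2.556e-02/-1.251e+00) = 11.013483
iter 3: u=1.176331  f(a)=+7.744e-05  f'(a)=-1.243e+00  a ← 11.013483 − (+7.744e-05/-1.243e+00) = 11.013546
iter 4: u=1.176324  f(a)=+7.155e-10  f'(a)=-1.243e+00  a ← 11.013546 − (+7.155e-10/-1.243e+00) = 11.013546
iter 5: u=1.176324  f(a)=+0.000e+00  f'(a)=-1.243e+00  a ← 11.013546 − (+0.000e+00/-1.243e+00) = 11.013546
converged: |Δa| < 1e-12 after 5 iterations
sag = a·(cosh(S/(2a)) − 1) = 11.013546·(cosh(1.176324) − 1) = 8.540146
T_max/T_min = cosh(S/(2a)) = 1.775422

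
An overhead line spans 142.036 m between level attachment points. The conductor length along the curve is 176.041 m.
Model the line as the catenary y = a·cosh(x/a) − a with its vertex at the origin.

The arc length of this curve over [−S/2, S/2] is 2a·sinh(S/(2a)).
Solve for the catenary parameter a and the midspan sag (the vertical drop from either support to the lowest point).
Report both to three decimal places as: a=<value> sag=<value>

seed: a₀ = √(S³/(24(L−S))) = √(142.036³/(24·34.005)) = 59.254405
iter 1: u=1.198527  f(a)=+2.528e+00  f'(a)=-1.321e+00  a ← 59.254405 − (+2.528e+00/-1.321e+00) = 61.167317
iter 2: u=1.161045  f(a)=+1.276e-01  f'(a)=-1.191e+00  a ← 61.167317 − (+1.276e-01/-1.191e+00) = 61.274418
iter 3: u=1.159015  f(a)=+3.631e-04  f'(a)=-1.184e+00  a ← 61.274418 − (+3.631e-04/-1.184e+00) = 61.274725
iter 4: u=1.159010  f(a)=+2.961e-09  f'(a)=-1.184e+00  a ← 61.274725 − (+2.961e-09/-1.184e+00) = 61.274725
iter 5: u=1.159010  f(a)=-2.842e-14  f'(a)=-1.184e+00  a ← 61.274725 − (-2.842e-14/-1.184e+00) = 61.274725
converged: |Δa| < 1e-12 after 5 iterations
sag = a·(cosh(S/(2a)) − 1) = 61.274725·(cosh(1.159010) − 1) = 45.973587
T_max/T_min = cosh(S/(2a)) = 1.750286

a=61.275 sag=45.974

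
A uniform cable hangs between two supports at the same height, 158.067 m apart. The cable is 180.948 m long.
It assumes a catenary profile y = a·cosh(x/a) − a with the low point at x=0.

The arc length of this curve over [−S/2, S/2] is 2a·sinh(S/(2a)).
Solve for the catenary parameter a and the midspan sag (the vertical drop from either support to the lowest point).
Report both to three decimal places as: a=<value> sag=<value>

seed: a₀ = √(S³/(24(L−S))) = √(158.067³/(24·22.881)) = 84.804460
iter 1: u=0.931950  f(a)=+1.014e+00  f'(a)=-5.880e-01  a ← 84.804460 − (+1.014e+00/-5.880e-01) = 86.529808
iter 2: u=0.913367  f(a)=+3.179e-02  f'(a)=-5.516e-01  a ← 86.529808 − (+3.179e-02/-5.516e-01) = 86.587427
iter 3: u=0.912760  f(a)=+3.344e-05  f'(a)=-5.505e-01  a ← 86.587427 − (+3.344e-05/-5.505e-01) = 86.587488
iter 4: u=0.912759  f(a)=+3.709e-11  f'(a)=-5.505e-01  a ← 86.587488 − (+3.709e-11/-5.505e-01) = 86.587488
converged: |Δa| < 1e-12 after 4 iterations
sag = a·(cosh(S/(2a)) − 1) = 86.587488·(cosh(0.912759) − 1) = 38.644049
T_max/T_min = cosh(S/(2a)) = 1.446301

a=86.587 sag=38.644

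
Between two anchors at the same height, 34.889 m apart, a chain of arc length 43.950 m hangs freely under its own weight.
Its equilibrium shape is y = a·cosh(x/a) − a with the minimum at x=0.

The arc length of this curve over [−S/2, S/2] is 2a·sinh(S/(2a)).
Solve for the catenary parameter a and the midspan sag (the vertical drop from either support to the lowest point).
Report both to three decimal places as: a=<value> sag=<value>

a=14.489 sag=11.833

seed: a₀ = √(S³/(24(L−S))) = √(34.889³/(24·9.061)) = 13.974591
iter 1: u=1.248301  f(a)=+7.327e-01  f'(a)=-1.510e+00  a ← 13.974591 − (+7.327e-01/-1.510e+00) = 14.459708
iter 2: u=1.206421  f(a)=+3.988e-02  f'(a)=-1.350e+00  a ← 14.459708 − (+3.988e-02/-1.350e+00) = 14.489250
iter 3: u=1.203962  f(a)=+1.332e-04  f'(a)=-1.341e+00  a ← 14.489250 − (+1.332e-04/-1.341e+00) = 14.489349
iter 4: u=1.203953  f(a)=+1.497e-09  f'(a)=-1.341e+00  a ← 14.489349 − (+1.497e-09/-1.341e+00) = 14.489349
iter 5: u=1.203953  f(a)=+1.421e-14  f'(a)=-1.341e+00  a ← 14.489349 − (+1.421e-14/-1.341e+00) = 14.489349
converged: |Δa| < 1e-12 after 5 iterations
sag = a·(cosh(S/(2a)) − 1) = 14.489349·(cosh(1.203953) − 1) = 11.832540
T_max/T_min = cosh(S/(2a)) = 1.816637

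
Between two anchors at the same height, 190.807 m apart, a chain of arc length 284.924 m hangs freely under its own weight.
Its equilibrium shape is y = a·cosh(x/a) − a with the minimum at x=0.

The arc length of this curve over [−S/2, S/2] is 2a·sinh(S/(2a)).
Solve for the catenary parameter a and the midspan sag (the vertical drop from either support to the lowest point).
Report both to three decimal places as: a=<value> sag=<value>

a=59.168 sag=95.092

seed: a₀ = √(S³/(24(L−S))) = √(190.807³/(24·94.117)) = 55.456416
iter 1: u=1.720333  f(a)=+1.495e+01  f'(a)=-4.511e+00  a ← 55.456416 − (+1.495e+01/-4.511e+00) = 58.770526
iter 2: u=1.623322  f(a)=+1.445e+00  f'(a)=-3.678e+00  a ← 58.770526 − (+1.445e+00/-3.678e+00) = 59.163440
iter 3: u=1.612541  f(a)=+1.669e-02  f'(a)=-3.593e+00  a ← 59.163440 − (+1.669e-02/-3.593e+00) = 59.168084
iter 4: u=1.612415  f(a)=+2.283e-06  f'(a)=-3.592e+00  a ← 59.168084 − (+2.283e-06/-3.592e+00) = 59.168085
iter 5: u=1.612415  f(a)=+0.000e+00  f'(a)=-3.592e+00  a ← 59.168085 − (+0.000e+00/-3.592e+00) = 59.168085
converged: |Δa| < 1e-12 after 5 iterations
sag = a·(cosh(S/(2a)) − 1) = 59.168085·(cosh(1.612415) − 1) = 95.092356
T_max/T_min = cosh(S/(2a)) = 2.607156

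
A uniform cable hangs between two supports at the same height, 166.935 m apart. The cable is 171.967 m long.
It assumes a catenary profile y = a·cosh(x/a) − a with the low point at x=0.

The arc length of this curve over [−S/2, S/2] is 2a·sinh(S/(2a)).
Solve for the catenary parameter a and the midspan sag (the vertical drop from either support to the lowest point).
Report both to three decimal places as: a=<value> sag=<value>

seed: a₀ = √(S³/(24(L−S))) = √(166.935³/(24·5.032)) = 196.266042
iter 1: u=0.425277  f(a)=+4.570e-02  f'(a)=-5.221e-02  a ← 196.266042 − (+4.570e-02/-5.221e-02) = 197.141361
iter 2: u=0.423389  f(a)=+3.075e-04  f'(a)=-5.151e-02  a ← 197.141361 − (+3.075e-04/-5.151e-02) = 197.147331
iter 3: u=0.423376  f(a)=+1.414e-08  f'(a)=-5.151e-02  a ← 197.147331 − (+1.414e-08/-5.151e-02) = 197.147331
iter 4: u=0.423376  f(a)=+0.000e+00  f'(a)=-5.151e-02  a ← 197.147331 − (+0.000e+00/-5.151e-02) = 197.147331
converged: |Δa| < 1e-12 after 4 iterations
sag = a·(cosh(S/(2a)) − 1) = 197.147331·(cosh(0.423376) − 1) = 17.934589
T_max/T_min = cosh(S/(2a)) = 1.090970

a=197.147 sag=17.935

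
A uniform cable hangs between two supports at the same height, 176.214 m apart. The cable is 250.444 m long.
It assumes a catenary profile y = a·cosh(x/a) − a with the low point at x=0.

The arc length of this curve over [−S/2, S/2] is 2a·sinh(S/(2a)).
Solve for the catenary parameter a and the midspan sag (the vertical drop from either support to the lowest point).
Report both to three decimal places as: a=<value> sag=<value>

seed: a₀ = √(S³/(24(L−S))) = √(176.214³/(24·74.230)) = 55.419839
iter 1: u=1.589810  f(a)=+9.966e+00  f'(a)=-3.420e+00  a ← 55.419839 − (+9.966e+00/-3.420e+00) = 58.333794
iter 2: u=1.510394  f(a)=+8.399e-01  f'(a)=-2.866e+00  a ← 58.333794 − (+8.399e-01/-2.866e+00) = 58.626898
iter 3: u=1.502843  f(a)=+7.180e-03  f'(a)=-2.817e+00  a ← 58.626898 − (+7.180e-03/-2.817e+00) = 58.629447
iter 4: u=1.502777  f(a)=+5.346e-07  f'(a)=-2.816e+00  a ← 58.629447 − (+5.346e-07/-2.816e+00) = 58.629447
iter 5: u=1.502777  f(a)=-2.842e-14  f'(a)=-2.816e+00  a ← 58.629447 − (-2.842e-14/-2.816e+00) = 58.629447
converged: |Δa| < 1e-12 after 5 iterations
sag = a·(cosh(S/(2a)) − 1) = 58.629447·(cosh(1.502777) − 1) = 79.638269
T_max/T_min = cosh(S/(2a)) = 2.358332

a=58.629 sag=79.638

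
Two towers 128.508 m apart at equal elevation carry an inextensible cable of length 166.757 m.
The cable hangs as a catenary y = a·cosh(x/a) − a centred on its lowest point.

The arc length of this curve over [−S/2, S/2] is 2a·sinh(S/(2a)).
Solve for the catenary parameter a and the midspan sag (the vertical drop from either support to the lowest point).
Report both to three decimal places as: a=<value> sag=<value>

seed: a₀ = √(S³/(24(L−S))) = √(128.508³/(24·38.249)) = 48.081674
iter 1: u=1.336351  f(a)=+3.564e+00  f'(a)=-1.894e+00  a ← 48.081674 − (+3.564e+00/-1.894e+00) = 49.963650
iter 2: u=1.286015  f(a)=+2.199e-01  f'(a)=-1.667e+00  a ← 49.963650 − (+2.199e-01/-1.667e+00) = 50.095616
iter 3: u=1.282627  f(a)=+9.594e-04  f'(a)=-1.652e+00  a ← 50.095616 − (+9.594e-04/-1.652e+00) = 50.096197
iter 4: u=1.282612  f(a)=+1.843e-08  f'(a)=-1.652e+00  a ← 50.096197 − (+1.843e-08/-1.652e+00) = 50.096197
iter 5: u=1.282612  f(a)=-2.842e-14  f'(a)=-1.652e+00  a ← 50.096197 − (-2.842e-14/-1.652e+00) = 50.096197
converged: |Δa| < 1e-12 after 5 iterations
sag = a·(cosh(S/(2a)) − 1) = 50.096197·(cosh(1.282612) − 1) = 47.174576
T_max/T_min = cosh(S/(2a)) = 1.941680

a=50.096 sag=47.175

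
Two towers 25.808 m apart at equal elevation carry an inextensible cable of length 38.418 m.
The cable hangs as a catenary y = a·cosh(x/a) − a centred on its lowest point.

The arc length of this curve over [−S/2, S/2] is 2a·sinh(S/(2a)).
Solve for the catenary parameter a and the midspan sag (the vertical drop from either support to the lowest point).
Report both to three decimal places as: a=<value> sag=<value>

seed: a₀ = √(S³/(24(L−S))) = √(25.808³/(24·12.610)) = 7.536477
iter 1: u=1.712206  f(a)=+1.983e+00  f'(a)=-4.436e+00  a ← 7.536477 − (+1.983e+00/-4.436e+00) = 7.983469
iter 2: u=1.616340  f(a)=+1.901e-01  f'(a)=-3.623e+00  a ← 7.983469 − (+1.901e-01/-3.623e+00) = 8.035943
iter 3: u=1.605785  f(a)=+2.156e-03  f'(a)=-3.541e+00  a ← 8.035943 − (+2.156e-03/-3.541e+00) = 8.036552
iter 4: u=1.605664  f(a)=+2.844e-07  f'(a)=-3.540e+00  a ← 8.036552 − (+2.844e-07/-3.540e+00) = 8.036552
iter 5: u=1.605664  f(a)=+0.000e+00  f'(a)=-3.540e+00  a ← 8.036552 − (+0.000e+00/-3.540e+00) = 8.036552
converged: |Δa| < 1e-12 after 5 iterations
sag = a·(cosh(S/(2a)) − 1) = 8.036552·(cosh(1.605664) − 1) = 12.785836
T_max/T_min = cosh(S/(2a)) = 2.590960

a=8.037 sag=12.786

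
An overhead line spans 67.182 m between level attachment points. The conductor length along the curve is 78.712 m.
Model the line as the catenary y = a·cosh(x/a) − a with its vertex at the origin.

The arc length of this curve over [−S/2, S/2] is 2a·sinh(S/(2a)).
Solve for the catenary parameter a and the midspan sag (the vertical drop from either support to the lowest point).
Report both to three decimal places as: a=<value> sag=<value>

seed: a₀ = √(S³/(24(L−S))) = √(67.182³/(24·11.530)) = 33.102372
iter 1: u=1.014761  f(a)=+6.084e-01  f'(a)=-7.711e-01  a ← 33.102372 − (+6.084e-01/-7.711e-01) = 33.891439
iter 2: u=0.991135  f(a)=+2.243e-02  f'(a)=-7.151e-01  a ← 33.891439 − (+2.243e-02/-7.151e-01) = 33.922809
iter 3: u=0.990219  f(a)=+3.309e-05  f'(a)=-7.130e-01  a ← 33.922809 − (+3.309e-05/-7.130e-01) = 33.922855
iter 4: u=0.990217  f(a)=+7.223e-11  f'(a)=-7.130e-01  a ← 33.922855 − (+7.223e-11/-7.130e-01) = 33.922855
iter 5: u=0.990217  f(a)=+0.000e+00  f'(a)=-7.130e-01  a ← 33.922855 − (+0.000e+00/-7.130e-01) = 33.922855
converged: |Δa| < 1e-12 after 5 iterations
sag = a·(cosh(S/(2a)) − 1) = 33.922855·(cosh(0.990217) − 1) = 18.035348
T_max/T_min = cosh(S/(2a)) = 1.531658

a=33.923 sag=18.035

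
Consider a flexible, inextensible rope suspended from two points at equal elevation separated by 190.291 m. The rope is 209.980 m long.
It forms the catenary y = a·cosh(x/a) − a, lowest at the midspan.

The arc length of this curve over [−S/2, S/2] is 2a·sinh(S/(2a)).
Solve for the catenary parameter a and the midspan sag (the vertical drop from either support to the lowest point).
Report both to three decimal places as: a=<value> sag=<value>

a=122.587 sag=38.815

seed: a₀ = √(S³/(24(L−S))) = √(190.291³/(24·19.689)) = 120.756335
iter 1: u=0.787913  f(a)=+6.203e-01  f'(a)=-3.468e-01  a ← 120.756335 − (+6.203e-01/-3.468e-01) = 122.544910
iter 2: u=0.776413  f(a)=+1.405e-02  f'(a)=-3.312e-01  a ← 122.544910 − (+1.405e-02/-3.312e-01) = 122.587325
iter 3: u=0.776145  f(a)=+7.579e-06  f'(a)=-3.309e-01  a ← 122.587325 − (+7.579e-06/-3.309e-01) = 122.587348
iter 4: u=0.776145  f(a)=+2.188e-12  f'(a)=-3.309e-01  a ← 122.587348 − (+2.188e-12/-3.309e-01) = 122.587348
converged: |Δa| < 1e-12 after 4 iterations
sag = a·(cosh(S/(2a)) − 1) = 122.587348·(cosh(0.776145) − 1) = 38.814505
T_max/T_min = cosh(S/(2a)) = 1.316627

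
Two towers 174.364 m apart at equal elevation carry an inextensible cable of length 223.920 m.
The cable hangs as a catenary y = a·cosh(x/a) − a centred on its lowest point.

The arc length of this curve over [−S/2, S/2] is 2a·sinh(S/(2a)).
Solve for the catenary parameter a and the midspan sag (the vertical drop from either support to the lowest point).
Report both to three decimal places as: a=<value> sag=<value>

seed: a₀ = √(S³/(24(L−S))) = √(174.364³/(24·49.556)) = 66.762331
iter 1: u=1.305856  f(a)=+4.401e+00  f'(a)=-1.754e+00  a ← 66.762331 − (+4.401e+00/-1.754e+00) = 69.271984
iter 2: u=1.258546  f(a)=+2.603e-01  f'(a)=-1.552e+00  a ← 69.271984 − (+2.603e-01/-1.552e+00) = 69.439749
iter 3: u=1.255506  f(a)=+1.038e-03  f'(a)=-1.539e+00  a ← 69.439749 − (+1.038e-03/-1.539e+00) = 69.440423
iter 4: u=1.255494  f(a)=+1.663e-08  f'(a)=-1.539e+00  a ← 69.440423 − (+1.663e-08/-1.539e+00) = 69.440423
iter 5: u=1.255494  f(a)=+0.000e+00  f'(a)=-1.539e+00  a ← 69.440423 − (+0.000e+00/-1.539e+00) = 69.440423
converged: |Δa| < 1e-12 after 5 iterations
sag = a·(cosh(S/(2a)) − 1) = 69.440423·(cosh(1.255494) − 1) = 62.305598
T_max/T_min = cosh(S/(2a)) = 1.897253

a=69.440 sag=62.306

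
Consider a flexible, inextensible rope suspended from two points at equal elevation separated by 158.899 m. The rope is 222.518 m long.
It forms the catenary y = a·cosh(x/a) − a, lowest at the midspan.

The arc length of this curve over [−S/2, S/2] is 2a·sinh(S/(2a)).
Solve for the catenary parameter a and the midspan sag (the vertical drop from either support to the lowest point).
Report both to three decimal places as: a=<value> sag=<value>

a=54.093 sag=69.619

seed: a₀ = √(S³/(24(L−S))) = √(158.899³/(24·63.619)) = 51.260484
iter 1: u=1.549917  f(a)=+8.093e+00  f'(a)=-3.132e+00  a ← 51.260484 − (+8.093e+00/-3.132e+00) = 53.844609
iter 2: u=1.475533  f(a)=+6.523e-01  f'(a)=-2.646e+00  a ← 53.844609 − (+6.523e-01/-2.646e+00) = 54.091144
iter 3: u=1.468808  f(a)=+5.057e-03  f'(a)=-2.605e+00  a ← 54.091144 − (+5.057e-03/-2.605e+00) = 54.093086
iter 4: u=1.468755  f(a)=+3.092e-07  f'(a)=-2.605e+00  a ← 54.093086 − (+3.092e-07/-2.605e+00) = 54.093086
iter 5: u=1.468755  f(a)=+2.842e-14  f'(a)=-2.605e+00  a ← 54.093086 − (+2.842e-14/-2.605e+00) = 54.093086
converged: |Δa| < 1e-12 after 5 iterations
sag = a·(cosh(S/(2a)) − 1) = 54.093086·(cosh(1.468755) − 1) = 69.618785
T_max/T_min = cosh(S/(2a)) = 2.287018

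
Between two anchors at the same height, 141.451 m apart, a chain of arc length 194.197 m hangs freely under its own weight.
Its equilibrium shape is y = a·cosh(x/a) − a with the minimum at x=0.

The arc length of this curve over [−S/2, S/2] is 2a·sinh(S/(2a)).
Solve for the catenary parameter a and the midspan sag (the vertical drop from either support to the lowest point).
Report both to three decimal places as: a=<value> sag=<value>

seed: a₀ = √(S³/(24(L−S))) = √(141.451³/(24·52.746)) = 47.283394
iter 1: u=1.495779  f(a)=+6.225e+00  f'(a)=-2.772e+00  a ← 47.283394 − (+6.225e+00/-2.772e+00) = 49.529175
iter 2: u=1.427956  f(a)=+4.710e-01  f'(a)=-2.367e+00  a ← 49.529175 − (+4.710e-01/-2.367e+00) = 49.728157
iter 3: u=1.422243  f(a)=+3.184e-03  f'(a)=-2.335e+00  a ← 49.728157 − (+3.184e-03/-2.335e+00) = 49.729521
iter 4: u=1.422204  f(a)=+1.477e-07  f'(a)=-2.335e+00  a ← 49.729521 − (+1.477e-07/-2.335e+00) = 49.729521
iter 5: u=1.422204  f(a)=+5.684e-14  f'(a)=-2.335e+00  a ← 49.729521 − (+5.684e-14/-2.335e+00) = 49.729521
converged: |Δa| < 1e-12 after 5 iterations
sag = a·(cosh(S/(2a)) − 1) = 49.729521·(cosh(1.422204) − 1) = 59.362843
T_max/T_min = cosh(S/(2a)) = 2.193714

a=49.730 sag=59.363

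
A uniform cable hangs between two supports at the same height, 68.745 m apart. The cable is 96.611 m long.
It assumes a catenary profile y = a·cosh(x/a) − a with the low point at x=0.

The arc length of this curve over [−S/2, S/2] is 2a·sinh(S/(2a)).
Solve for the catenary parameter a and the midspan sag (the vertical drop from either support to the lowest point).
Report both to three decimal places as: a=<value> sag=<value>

seed: a₀ = √(S³/(24(L−S))) = √(68.745³/(24·27.866)) = 22.040363
iter 1: u=1.559525  f(a)=+3.592e+00  f'(a)=-3.200e+00  a ← 22.040363 − (+3.592e+00/-3.200e+00) = 23.162930
iter 2: u=1.483944  f(a)=+2.926e-01  f'(a)=-2.698e+00  a ← 23.162930 − (+2.926e-01/-2.698e+00) = 23.271414
iter 3: u=1.477027  f(a)=+2.324e-03  f'(a)=-2.655e+00  a ← 23.271414 − (+2.324e-03/-2.655e+00) = 23.272289
iter 4: u=1.476971  f(a)=+1.490e-07  f'(a)=-2.655e+00  a ← 23.272289 − (+1.490e-07/-2.655e+00) = 23.272289
iter 5: u=1.476971  f(a)=+0.000e+00  f'(a)=-2.655e+00  a ← 23.272289 − (+0.000e+00/-2.655e+00) = 23.272289
converged: |Δa| < 1e-12 after 5 iterations
sag = a·(cosh(S/(2a)) − 1) = 23.272289·(cosh(1.476971) − 1) = 30.346931
T_max/T_min = cosh(S/(2a)) = 2.303994

a=23.272 sag=30.347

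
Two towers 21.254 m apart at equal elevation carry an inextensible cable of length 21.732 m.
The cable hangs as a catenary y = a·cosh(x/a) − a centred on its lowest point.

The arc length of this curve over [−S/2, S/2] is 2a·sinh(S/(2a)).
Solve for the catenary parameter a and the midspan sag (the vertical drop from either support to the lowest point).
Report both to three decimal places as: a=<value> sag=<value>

seed: a₀ = √(S³/(24(L−S))) = √(21.254³/(24·0.478)) = 28.929534
iter 1: u=0.367341  f(a)=+3.235e-03  f'(a)=-3.349e-02  a ← 28.929534 − (+3.235e-03/-3.349e-02) = 29.026132
iter 2: u=0.366118  f(a)=+1.628e-05  f'(a)=-3.316e-02  a ← 29.026132 − (+1.628e-05/-3.316e-02) = 29.026623
iter 3: u=0.366112  f(a)=+4.166e-10  f'(a)=-3.316e-02  a ← 29.026623 − (+4.166e-10/-3.316e-02) = 29.026623
iter 4: u=0.366112  f(a)=+0.000e+00  f'(a)=-3.316e-02  a ← 29.026623 − (+0.000e+00/-3.316e-02) = 29.026623
converged: |Δa| < 1e-12 after 4 iterations
sag = a·(cosh(S/(2a)) − 1) = 29.026623·(cosh(0.366112) − 1) = 1.967163
T_max/T_min = cosh(S/(2a)) = 1.067771

a=29.027 sag=1.967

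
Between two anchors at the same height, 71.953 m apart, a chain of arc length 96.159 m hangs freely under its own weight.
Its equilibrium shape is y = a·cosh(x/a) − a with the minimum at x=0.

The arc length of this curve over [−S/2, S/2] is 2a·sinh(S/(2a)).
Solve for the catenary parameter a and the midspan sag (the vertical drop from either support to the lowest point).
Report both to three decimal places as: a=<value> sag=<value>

seed: a₀ = √(S³/(24(L−S))) = √(71.953³/(24·24.206)) = 25.322479
iter 1: u=1.420734  f(a)=+2.564e+00  f'(a)=-2.327e+00  a ← 25.322479 − (+2.564e+00/-2.327e+00) = 26.424401
iter 2: u=1.361488  f(a)=+1.768e-01  f'(a)=-2.016e+00  a ← 26.424401 − (+1.768e-01/-2.016e+00) = 26.512132
iter 3: u=1.356983  f(a)=+9.793e-04  f'(a)=-1.993e+00  a ← 26.512132 − (+9.793e-04/-1.993e+00) = 26.512623
iter 4: u=1.356957  f(a)=+3.039e-08  f'(a)=-1.993e+00  a ← 26.512623 − (+3.039e-08/-1.993e+00) = 26.512623
iter 5: u=1.356957  f(a)=-2.842e-14  f'(a)=-1.993e+00  a ← 26.512623 − (-2.842e-14/-1.993e+00) = 26.512623
converged: |Δa| < 1e-12 after 5 iterations
sag = a·(cosh(S/(2a)) − 1) = 26.512623·(cosh(1.356957) − 1) = 28.392363
T_max/T_min = cosh(S/(2a)) = 2.070900

a=26.513 sag=28.392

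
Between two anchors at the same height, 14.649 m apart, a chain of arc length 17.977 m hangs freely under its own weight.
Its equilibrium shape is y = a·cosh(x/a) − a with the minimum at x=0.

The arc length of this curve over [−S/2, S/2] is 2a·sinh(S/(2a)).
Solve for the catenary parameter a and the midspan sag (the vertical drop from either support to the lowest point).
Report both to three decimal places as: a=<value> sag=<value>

a=6.477 sag=4.602

seed: a₀ = √(S³/(24(L−S))) = √(14.649³/(24·3.328)) = 6.273569
iter 1: u=1.167517  f(a)=+2.343e-01  f'(a)=-1.213e+00  a ← 6.273569 − (+2.343e-01/-1.213e+00) = 6.466777
iter 2: u=1.132635  f(a)=+1.126e-02  f'(a)=-1.099e+00  a ← 6.466777 − (+1.126e-02/-1.099e+00) = 6.477025
iter 3: u=1.130843  f(a)=+2.891e-05  f'(a)=-1.093e+00  a ← 6.477025 − (+2.891e-05/-1.093e+00) = 6.477051
iter 4: u=1.130839  f(a)=+1.916e-10  f'(a)=-1.093e+00  a ← 6.477051 − (+1.916e-10/-1.093e+00) = 6.477051
iter 5: u=1.130839  f(a)=+3.553e-15  f'(a)=-1.093e+00  a ← 6.477051 − (+3.553e-15/-1.093e+00) = 6.477051
converged: |Δa| < 1e-12 after 5 iterations
sag = a·(cosh(S/(2a)) − 1) = 6.477051·(cosh(1.130839) − 1) = 4.601998
T_max/T_min = cosh(S/(2a)) = 1.710508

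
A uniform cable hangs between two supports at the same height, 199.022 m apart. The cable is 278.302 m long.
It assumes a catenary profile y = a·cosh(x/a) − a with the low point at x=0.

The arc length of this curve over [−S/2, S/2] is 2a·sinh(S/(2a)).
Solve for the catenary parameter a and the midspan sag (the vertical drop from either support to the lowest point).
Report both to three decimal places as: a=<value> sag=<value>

a=67.907 sag=86.929

seed: a₀ = √(S³/(24(L−S))) = √(199.022³/(24·79.280)) = 64.367136
iter 1: u=1.545991  f(a)=+1.003e+01  f'(a)=-3.105e+00  a ← 64.367136 − (+1.003e+01/-3.105e+00) = 67.598309
iter 2: u=1.472093  f(a)=+8.049e-01  f'(a)=-2.625e+00  a ← 67.598309 − (+8.049e-01/-2.625e+00) = 67.904952
iter 3: u=1.465445  f(a)=+6.180e-03  f'(a)=-2.585e+00  a ← 67.904952 − (+6.180e-03/-2.585e+00) = 67.907343
iter 4: u=1.465394  f(a)=+3.705e-07  f'(a)=-2.584e+00  a ← 67.907343 − (+3.705e-07/-2.584e+00) = 67.907343
iter 5: u=1.465394  f(a)=+0.000e+00  f'(a)=-2.584e+00  a ← 67.907343 − (+0.000e+00/-2.584e+00) = 67.907343
converged: |Δa| < 1e-12 after 5 iterations
sag = a·(cosh(S/(2a)) − 1) = 67.907343·(cosh(1.465394) − 1) = 86.929371
T_max/T_min = cosh(S/(2a)) = 2.280117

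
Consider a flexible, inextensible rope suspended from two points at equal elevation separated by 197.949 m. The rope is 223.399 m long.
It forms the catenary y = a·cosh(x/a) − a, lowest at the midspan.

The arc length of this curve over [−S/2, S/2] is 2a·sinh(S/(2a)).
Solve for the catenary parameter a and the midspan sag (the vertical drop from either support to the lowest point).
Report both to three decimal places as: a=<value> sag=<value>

a=114.800 sag=45.374

seed: a₀ = √(S³/(24(L−S))) = √(197.949³/(24·25.450)) = 112.688722
iter 1: u=0.878300  f(a)=+9.998e-01  f'(a)=-4.875e-01  a ← 112.688722 − (+9.998e-01/-4.875e-01) = 114.739667
iter 2: u=0.862601  f(a)=+2.795e-02  f'(a)=-4.606e-01  a ← 114.739667 − (+2.795e-02/-4.606e-01) = 114.800348
iter 3: u=0.862145  f(a)=+2.323e-05  f'(a)=-4.598e-01  a ← 114.800348 − (+2.323e-05/-4.598e-01) = 114.800398
iter 4: u=0.862144  f(a)=+1.612e-11  f'(a)=-4.598e-01  a ← 114.800398 − (+1.612e-11/-4.598e-01) = 114.800398
converged: |Δa| < 1e-12 after 4 iterations
sag = a·(cosh(S/(2a)) − 1) = 114.800398·(cosh(0.862144) − 1) = 45.374224
T_max/T_min = cosh(S/(2a)) = 1.395244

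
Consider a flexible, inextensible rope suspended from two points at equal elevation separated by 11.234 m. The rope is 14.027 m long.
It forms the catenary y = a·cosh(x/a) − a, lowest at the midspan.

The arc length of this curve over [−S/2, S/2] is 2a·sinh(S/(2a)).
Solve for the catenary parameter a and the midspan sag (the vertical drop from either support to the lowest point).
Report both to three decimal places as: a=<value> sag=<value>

seed: a₀ = √(S³/(24(L−S))) = √(11.234³/(24·2.793)) = 4.598970
iter 1: u=1.221361  f(a)=+2.159e-01  f'(a)=-1.406e+00  a ← 4.598970 − (+2.159e-01/-1.406e+00) = 4.752536
iter 2: u=1.181895  f(a)=+1.128e-02  f'(a)=-1.262e+00  a ← 4.752536 − (+1.128e-02/-1.262e+00) = 4.761476
iter 3: u=1.179676  f(a)=+3.460e-05  f'(a)=-1.255e+00  a ← 4.761476 − (+3.460e-05/-1.255e+00) = 4.761503
iter 4: u=1.179669  f(a)=+3.274e-10  f'(a)=-1.255e+00  a ← 4.761503 − (+3.274e-10/-1.255e+00) = 4.761503
iter 5: u=1.179669  f(a)=+0.000e+00  f'(a)=-1.255e+00  a ← 4.761503 − (+0.000e+00/-1.255e+00) = 4.761503
converged: |Δa| < 1e-12 after 5 iterations
sag = a·(cosh(S/(2a)) − 1) = 4.761503·(cosh(1.179669) − 1) = 3.715589
T_max/T_min = cosh(S/(2a)) = 1.780340

a=4.762 sag=3.716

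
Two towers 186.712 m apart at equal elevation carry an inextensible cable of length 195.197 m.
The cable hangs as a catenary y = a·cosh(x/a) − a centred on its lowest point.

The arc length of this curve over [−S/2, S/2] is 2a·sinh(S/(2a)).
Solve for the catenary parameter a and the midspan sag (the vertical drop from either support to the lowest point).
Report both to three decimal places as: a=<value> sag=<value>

seed: a₀ = √(S³/(24(L−S))) = √(186.712³/(24·8.485)) = 178.783240
iter 1: u=0.522174  f(a)=+1.164e-01  f'(a)=-9.753e-02  a ← 178.783240 − (+1.164e-01/-9.753e-02) = 179.977015
iter 2: u=0.518711  f(a)=+1.176e-03  f'(a)=-9.557e-02  a ← 179.977015 − (+1.176e-03/-9.557e-02) = 179.989325
iter 3: u=0.518675  f(a)=+1.228e-07  f'(a)=-9.555e-02  a ← 179.989325 − (+1.228e-07/-9.555e-02) = 179.989326
iter 4: u=0.518675  f(a)=+2.842e-14  f'(a)=-9.555e-02  a ← 179.989326 − (+2.842e-14/-9.555e-02) = 179.989326
converged: |Δa| < 1e-12 after 4 iterations
sag = a·(cosh(S/(2a)) − 1) = 179.989326·(cosh(0.518675) − 1) = 24.758384
T_max/T_min = cosh(S/(2a)) = 1.137555

a=179.989 sag=24.758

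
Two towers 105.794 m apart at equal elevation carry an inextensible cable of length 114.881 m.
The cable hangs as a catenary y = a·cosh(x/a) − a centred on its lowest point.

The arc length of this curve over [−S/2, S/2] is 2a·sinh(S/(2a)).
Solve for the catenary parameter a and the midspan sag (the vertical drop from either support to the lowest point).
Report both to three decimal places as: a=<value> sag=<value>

a=74.615 sag=19.549

seed: a₀ = √(S³/(24(L−S))) = √(105.794³/(24·9.087)) = 73.684420
iter 1: u=0.717886  f(a)=+2.370e-01  f'(a)=-2.596e-01  a ← 73.684420 − (+2.370e-01/-2.596e-01) = 74.597569
iter 2: u=0.709098  f(a)=+4.479e-03  f'(a)=-2.499e-01  a ← 74.597569 − (+4.479e-03/-2.499e-01) = 74.615493
iter 3: u=0.708928  f(a)=+1.667e-06  f'(a)=-2.497e-01  a ← 74.615493 − (+1.667e-06/-2.497e-01) = 74.615499
iter 4: u=0.708928  f(a)=+2.558e-13  f'(a)=-2.497e-01  a ← 74.615499 − (+2.558e-13/-2.497e-01) = 74.615499
converged: |Δa| < 1e-12 after 4 iterations
sag = a·(cosh(S/(2a)) − 1) = 74.615499·(cosh(0.708928) − 1) = 19.548633
T_max/T_min = cosh(S/(2a)) = 1.261992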